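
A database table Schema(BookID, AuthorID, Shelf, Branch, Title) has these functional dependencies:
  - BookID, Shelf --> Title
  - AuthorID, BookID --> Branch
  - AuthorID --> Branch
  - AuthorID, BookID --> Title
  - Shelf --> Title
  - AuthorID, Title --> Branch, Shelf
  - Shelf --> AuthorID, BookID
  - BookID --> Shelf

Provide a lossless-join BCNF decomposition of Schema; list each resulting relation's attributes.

Candidate keys of the original relation: {AuthorID, Title}, {BookID}, {Shelf}.
Within {AuthorID, BookID, Branch, Shelf, Title}: {AuthorID}⁺ ∩ {AuthorID, BookID, Branch, Shelf, Title} = {AuthorID, Branch}, not the whole set, so AuthorID --> Branch violates BCNF; decompose into {AuthorID, Branch} and {AuthorID, BookID, Shelf, Title}.
{AuthorID, Branch} has no BCNF violation.
{AuthorID, BookID, Shelf, Title} has no BCNF violation.

{AuthorID, BookID, Shelf, Title}; {AuthorID, Branch}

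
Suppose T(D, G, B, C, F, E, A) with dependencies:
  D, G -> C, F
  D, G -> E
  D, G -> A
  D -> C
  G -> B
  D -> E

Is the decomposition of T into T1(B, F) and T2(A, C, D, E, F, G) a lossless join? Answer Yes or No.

No

Common attributes: {F}; their closure is {F}.
The closure covers neither T1 nor T2 entirely; the join is not lossless.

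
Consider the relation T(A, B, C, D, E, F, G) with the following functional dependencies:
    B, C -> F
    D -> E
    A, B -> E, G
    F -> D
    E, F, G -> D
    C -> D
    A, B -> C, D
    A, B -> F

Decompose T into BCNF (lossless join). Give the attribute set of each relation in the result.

{A, B, C, G}; {B, C, F}; {D, E}; {D, F}

Candidate key of the original relation: {A, B}.
Within {A, B, C, D, E, F, G}: {B, C}⁺ ∩ {A, B, C, D, E, F, G} = {B, C, D, E, F}, not the whole set, so B, C -> D, E, F violates BCNF; decompose into {B, C, D, E, F} and {A, B, C, G}.
Within {B, C, D, E, F}: {D}⁺ ∩ {B, C, D, E, F} = {D, E}, not the whole set, so D -> E violates BCNF; decompose into {D, E} and {B, C, D, F}.
{D, E} has no BCNF violation.
Within {B, C, D, F}: {F}⁺ ∩ {B, C, D, F} = {D, F}, not the whole set, so F -> D violates BCNF; decompose into {D, F} and {B, C, F}.
{D, F} has no BCNF violation.
{B, C, F} has no BCNF violation.
{A, B, C, G} has no BCNF violation.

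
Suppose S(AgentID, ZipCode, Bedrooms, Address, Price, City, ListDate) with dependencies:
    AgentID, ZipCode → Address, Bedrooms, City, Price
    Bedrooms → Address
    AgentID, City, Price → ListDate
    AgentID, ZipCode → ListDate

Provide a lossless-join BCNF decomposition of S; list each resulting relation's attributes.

Candidate key of the original relation: {AgentID, ZipCode}.
{Address, AgentID, Bedrooms, City, ListDate, Price, ZipCode}: {Bedrooms} determines {Address, Bedrooms} here but is not a superkey — split on Bedrooms → Address, giving {Address, Bedrooms} and {AgentID, Bedrooms, City, ListDate, Price, ZipCode}.
{Address, Bedrooms} is in BCNF.
{AgentID, Bedrooms, City, ListDate, Price, ZipCode}: {AgentID, City, Price} determines {AgentID, City, ListDate, Price} here but is not a superkey — split on AgentID, City, Price → ListDate, giving {AgentID, City, ListDate, Price} and {AgentID, Bedrooms, City, Price, ZipCode}.
{AgentID, City, ListDate, Price} is in BCNF.
{AgentID, Bedrooms, City, Price, ZipCode} is in BCNF.

{Address, Bedrooms}; {AgentID, Bedrooms, City, Price, ZipCode}; {AgentID, City, ListDate, Price}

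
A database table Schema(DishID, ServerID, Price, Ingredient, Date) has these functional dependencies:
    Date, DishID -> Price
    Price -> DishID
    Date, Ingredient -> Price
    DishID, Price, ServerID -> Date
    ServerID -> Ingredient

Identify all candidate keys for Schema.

{Date, ServerID}, {Price, ServerID}

{ServerID} never appears on the right of any FD, so every key must include it.
{Date, ServerID}⁺ = {Date, DishID, Ingredient, Price, ServerID} — all of the relation — so {Date, ServerID} is a candidate key.
{Price, ServerID}⁺ = {Date, DishID, Ingredient, Price, ServerID} — all of the relation — so {Price, ServerID} is a candidate key.
Any other superkey properly contains one of these, so there are no further candidate keys.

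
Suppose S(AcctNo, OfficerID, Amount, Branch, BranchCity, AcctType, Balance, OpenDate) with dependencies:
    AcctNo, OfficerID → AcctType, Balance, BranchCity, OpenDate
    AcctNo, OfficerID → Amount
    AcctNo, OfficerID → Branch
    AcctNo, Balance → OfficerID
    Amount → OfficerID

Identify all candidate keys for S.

{AcctNo, Amount}, {AcctNo, Balance}, {AcctNo, OfficerID}

{AcctNo} never appears on the right of any FD, so every key must include it.
Closure of {AcctNo, Amount} is {AcctNo, AcctType, Amount, Balance, Branch, BranchCity, OfficerID, OpenDate}, the whole schema; {AcctNo, Amount} is a candidate key.
Closure of {AcctNo, Balance} is {AcctNo, AcctType, Amount, Balance, Branch, BranchCity, OfficerID, OpenDate}, the whole schema; {AcctNo, Balance} is a candidate key.
Closure of {AcctNo, OfficerID} is {AcctNo, AcctType, Amount, Balance, Branch, BranchCity, OfficerID, OpenDate}, the whole schema; {AcctNo, OfficerID} is a candidate key.
No proper subset of any of these is a key, and no other minimal superkey exists.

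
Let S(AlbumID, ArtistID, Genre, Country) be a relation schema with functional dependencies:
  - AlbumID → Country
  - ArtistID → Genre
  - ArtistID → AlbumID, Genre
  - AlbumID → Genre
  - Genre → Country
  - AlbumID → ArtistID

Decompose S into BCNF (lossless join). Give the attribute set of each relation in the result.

{AlbumID, ArtistID, Genre}; {Country, Genre}

Candidate keys of the original relation: {AlbumID}, {ArtistID}.
{AlbumID, ArtistID, Country, Genre}: {Genre} determines {Country, Genre} here but is not a superkey — split on Genre → Country, giving {Country, Genre} and {AlbumID, ArtistID, Genre}.
{Country, Genre} is in BCNF.
{AlbumID, ArtistID, Genre} is in BCNF.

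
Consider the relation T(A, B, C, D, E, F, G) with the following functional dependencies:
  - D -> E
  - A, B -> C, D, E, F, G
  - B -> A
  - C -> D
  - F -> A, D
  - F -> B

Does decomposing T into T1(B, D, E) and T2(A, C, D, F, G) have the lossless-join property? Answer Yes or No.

Common attributes: {D}; their closure is {D, E}.
T1 ⊄ {D, E} and T2 ⊄ {D, E}, so the split is lossy.

No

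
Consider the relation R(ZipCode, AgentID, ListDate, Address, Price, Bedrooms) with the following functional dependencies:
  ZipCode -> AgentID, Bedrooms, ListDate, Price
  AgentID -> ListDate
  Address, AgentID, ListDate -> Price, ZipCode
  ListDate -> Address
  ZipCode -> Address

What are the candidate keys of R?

{AgentID}⁺ = {Address, AgentID, Bedrooms, ListDate, Price, ZipCode} — all of the relation — so {AgentID} is a candidate key.
{ZipCode}⁺ = {Address, AgentID, Bedrooms, ListDate, Price, ZipCode} — all of the relation — so {ZipCode} is a candidate key.
No proper subset of any of these is a key, and no other minimal superkey exists.

{AgentID}, {ZipCode}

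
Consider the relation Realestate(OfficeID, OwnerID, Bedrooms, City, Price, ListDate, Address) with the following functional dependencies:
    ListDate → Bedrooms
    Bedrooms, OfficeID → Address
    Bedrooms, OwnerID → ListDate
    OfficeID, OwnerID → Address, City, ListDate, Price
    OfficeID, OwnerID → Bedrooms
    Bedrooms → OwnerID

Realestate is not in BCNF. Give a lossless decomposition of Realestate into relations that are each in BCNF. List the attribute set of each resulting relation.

Candidate keys of the original relation: {Bedrooms, OfficeID}, {ListDate, OfficeID}, {OfficeID, OwnerID}.
In {Address, Bedrooms, City, ListDate, OfficeID, OwnerID, Price}, {ListDate} is not a superkey ({ListDate}⁺ restricted to this set is {Bedrooms, ListDate, OwnerID}), so split on ListDate → Bedrooms, OwnerID into {Bedrooms, ListDate, OwnerID} and {Address, City, ListDate, OfficeID, Price}.
{Bedrooms, ListDate, OwnerID} has no BCNF violation.
{Address, City, ListDate, OfficeID, Price} has no BCNF violation.

{Address, City, ListDate, OfficeID, Price}; {Bedrooms, ListDate, OwnerID}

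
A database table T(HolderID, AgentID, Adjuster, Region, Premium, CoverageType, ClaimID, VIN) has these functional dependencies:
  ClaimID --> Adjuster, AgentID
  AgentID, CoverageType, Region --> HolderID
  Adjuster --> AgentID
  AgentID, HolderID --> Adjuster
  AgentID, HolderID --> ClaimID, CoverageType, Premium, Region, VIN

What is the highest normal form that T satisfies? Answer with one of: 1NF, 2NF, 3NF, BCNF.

3NF

Candidate keys: {Adjuster, CoverageType, Region}, {Adjuster, HolderID}, {AgentID, CoverageType, Region}, {AgentID, HolderID}, {ClaimID, CoverageType, Region}, {ClaimID, HolderID}. Prime attributes: {Adjuster, AgentID, ClaimID, CoverageType, HolderID, Region}.
ClaimID --> Adjuster, AgentID: {ClaimID}⁺ = {Adjuster, AgentID, ClaimID}, which is not all of the attributes, so the left side is not a superkey — BCNF is violated.
Its right-hand attributes {Adjuster, AgentID} are all prime, as are those of every other non-superkey FD — the relation is in 3NF.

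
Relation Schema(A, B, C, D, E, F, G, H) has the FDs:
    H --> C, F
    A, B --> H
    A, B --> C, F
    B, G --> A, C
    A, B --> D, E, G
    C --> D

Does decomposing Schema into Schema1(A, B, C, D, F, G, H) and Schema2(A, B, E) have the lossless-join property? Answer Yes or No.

Yes

The shared attributes are {A, B} and {A, B}⁺ = {A, B, C, D, E, F, G, H}.
Schema1 is contained in that closure, so Schema1 ∩ Schema2 --> Schema1 holds and the join is lossless.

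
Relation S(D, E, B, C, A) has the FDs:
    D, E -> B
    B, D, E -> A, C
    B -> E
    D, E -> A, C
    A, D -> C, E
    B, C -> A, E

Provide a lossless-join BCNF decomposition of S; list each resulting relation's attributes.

Candidate keys of the original relation: {A, D}, {B, D}, {D, E}.
Within {A, B, C, D, E}: {B}⁺ ∩ {A, B, C, D, E} = {B, E}, not the whole set, so B -> E violates BCNF; decompose into {B, E} and {A, B, C, D}.
{B, E}: every determinant is a superkey — BCNF.
Within {A, B, C, D}: {B, C}⁺ ∩ {A, B, C, D} = {A, B, C}, not the whole set, so B, C -> A violates BCNF; decompose into {A, B, C} and {B, C, D}.
{A, B, C}: every determinant is a superkey — BCNF.
{B, C, D}: every determinant is a superkey — BCNF.

{A, B, C}; {B, C, D}; {B, E}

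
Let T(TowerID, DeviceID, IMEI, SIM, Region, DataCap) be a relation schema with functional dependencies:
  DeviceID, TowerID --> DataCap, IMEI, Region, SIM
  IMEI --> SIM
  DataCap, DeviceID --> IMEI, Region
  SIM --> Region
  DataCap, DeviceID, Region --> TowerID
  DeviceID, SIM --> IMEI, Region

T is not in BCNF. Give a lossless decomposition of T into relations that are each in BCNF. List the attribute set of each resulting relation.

{DataCap, DeviceID, IMEI, TowerID}; {IMEI, SIM}; {Region, SIM}

Candidate keys of the original relation: {DataCap, DeviceID}, {DeviceID, TowerID}.
Within {DataCap, DeviceID, IMEI, Region, SIM, TowerID}: {IMEI}⁺ ∩ {DataCap, DeviceID, IMEI, Region, SIM, TowerID} = {IMEI, Region, SIM}, not the whole set, so IMEI --> Region, SIM violates BCNF; decompose into {IMEI, Region, SIM} and {DataCap, DeviceID, IMEI, TowerID}.
Within {IMEI, Region, SIM}: {SIM}⁺ ∩ {IMEI, Region, SIM} = {Region, SIM}, not the whole set, so SIM --> Region violates BCNF; decompose into {Region, SIM} and {IMEI, SIM}.
{Region, SIM} has no BCNF violation.
{IMEI, SIM} has no BCNF violation.
{DataCap, DeviceID, IMEI, TowerID} has no BCNF violation.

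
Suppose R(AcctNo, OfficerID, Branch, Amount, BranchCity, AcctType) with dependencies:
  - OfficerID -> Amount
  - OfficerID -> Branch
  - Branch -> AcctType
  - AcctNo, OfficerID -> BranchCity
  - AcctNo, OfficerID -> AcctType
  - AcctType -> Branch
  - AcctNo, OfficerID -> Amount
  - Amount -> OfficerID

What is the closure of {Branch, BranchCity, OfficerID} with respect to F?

Start with {Branch, BranchCity, OfficerID}.
OfficerID -> Amount applies; add {Amount} → now {Amount, Branch, BranchCity, OfficerID}.
Branch -> AcctType applies; add {AcctType} → now {AcctType, Amount, Branch, BranchCity, OfficerID}.
No further FD applies.

{AcctType, Amount, Branch, BranchCity, OfficerID}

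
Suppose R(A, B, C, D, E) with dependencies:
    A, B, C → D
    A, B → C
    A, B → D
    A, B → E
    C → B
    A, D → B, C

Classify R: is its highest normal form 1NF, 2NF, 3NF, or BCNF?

Candidate keys: {A, B}, {A, C}, {A, D}. Prime attributes: {A, B, C, D}.
C → B breaks BCNF: {C}⁺ = {B, C}, so {C} is not a superkey.
But every attribute on its right side ({B}) is prime, and the same holds for every other non-superkey FD, so 3NF still holds.

3NF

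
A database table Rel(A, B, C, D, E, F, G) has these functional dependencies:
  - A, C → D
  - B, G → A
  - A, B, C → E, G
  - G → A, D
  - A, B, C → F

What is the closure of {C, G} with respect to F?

Start with {C, G}.
G → A, D applies; add {A, D} → now {A, C, D, G}.
No further FD applies.

{A, C, D, G}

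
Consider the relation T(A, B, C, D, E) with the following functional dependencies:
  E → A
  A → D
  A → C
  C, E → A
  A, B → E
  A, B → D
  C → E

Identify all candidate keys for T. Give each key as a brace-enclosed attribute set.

{B} never appears on the right of any FD, so every key must include it.
{A, B} is a candidate key since {A, B}⁺ = {A, B, C, D, E} covers every attribute.
{B, C} is a candidate key since {B, C}⁺ = {A, B, C, D, E} covers every attribute.
{B, E} is a candidate key since {B, E}⁺ = {A, B, C, D, E} covers every attribute.
Any other superkey properly contains one of these, so there are no further candidate keys.

{A, B}, {B, C}, {B, E}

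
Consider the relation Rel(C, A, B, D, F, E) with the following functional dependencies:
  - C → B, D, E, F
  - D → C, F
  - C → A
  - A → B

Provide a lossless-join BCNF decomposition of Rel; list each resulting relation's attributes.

{A, B}; {A, C, D, E, F}

Candidate keys of the original relation: {C}, {D}.
In {A, B, C, D, E, F}, {A} is not a superkey ({A}⁺ restricted to this set is {A, B}), so split on A → B into {A, B} and {A, C, D, E, F}.
{A, B}: every determinant is a superkey — BCNF.
{A, C, D, E, F}: every determinant is a superkey — BCNF.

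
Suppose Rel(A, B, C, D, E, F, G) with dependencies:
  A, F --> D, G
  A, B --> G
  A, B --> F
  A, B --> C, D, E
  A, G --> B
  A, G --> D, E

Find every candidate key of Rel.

{A, B}, {A, F}, {A, G}

{A} never appears on the right of any FD, so every key must include it.
{A, B}⁺ = {A, B, C, D, E, F, G}, which is every attribute, so {A, B} is a candidate key.
{A, F}⁺ = {A, B, C, D, E, F, G}, which is every attribute, so {A, F} is a candidate key.
{A, G}⁺ = {A, B, C, D, E, F, G}, which is every attribute, so {A, G} is a candidate key.
No proper subset of any of these is a key, and no other minimal superkey exists.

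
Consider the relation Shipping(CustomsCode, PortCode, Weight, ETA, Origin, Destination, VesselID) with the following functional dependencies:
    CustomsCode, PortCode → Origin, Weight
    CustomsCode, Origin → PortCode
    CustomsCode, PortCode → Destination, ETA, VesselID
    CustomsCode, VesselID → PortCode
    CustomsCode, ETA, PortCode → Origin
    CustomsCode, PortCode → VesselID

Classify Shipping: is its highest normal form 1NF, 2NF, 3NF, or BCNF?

Candidate keys: {CustomsCode, Origin}, {CustomsCode, PortCode}, {CustomsCode, VesselID}. Prime attributes: {CustomsCode, Origin, PortCode, VesselID}.
Every FD has a superkey on the left, so the relation is in BCNF.

BCNF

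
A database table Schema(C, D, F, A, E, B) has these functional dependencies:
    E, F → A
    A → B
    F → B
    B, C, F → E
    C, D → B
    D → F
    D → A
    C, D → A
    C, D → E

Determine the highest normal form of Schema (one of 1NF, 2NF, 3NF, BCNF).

1NF

Candidate key: {C, D}. Prime attributes: {C, D}.
E, F → A: {E, F}⁺ = {A, B, E, F}, which is not all of the attributes, so the left side is not a superkey — BCNF is violated.
E, F → A determines the non-prime attribute {A} from a non-superkey — 3NF is violated.
Since {D} ⊂ {C, D} and {D}⁺ ⊇ {A, B, F} with {A, B, F} non-prime, there is a partial dependency; 2NF fails.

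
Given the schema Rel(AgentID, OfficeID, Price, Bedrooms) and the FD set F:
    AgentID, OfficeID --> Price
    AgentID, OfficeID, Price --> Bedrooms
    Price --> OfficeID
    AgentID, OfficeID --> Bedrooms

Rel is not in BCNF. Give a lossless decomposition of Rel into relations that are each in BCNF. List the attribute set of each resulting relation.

Candidate keys of the original relation: {AgentID, OfficeID}, {AgentID, Price}.
Within {AgentID, Bedrooms, OfficeID, Price}: {Price}⁺ ∩ {AgentID, Bedrooms, OfficeID, Price} = {OfficeID, Price}, not the whole set, so Price --> OfficeID violates BCNF; decompose into {OfficeID, Price} and {AgentID, Bedrooms, Price}.
{OfficeID, Price} has no BCNF violation.
{AgentID, Bedrooms, Price} has no BCNF violation.

{AgentID, Bedrooms, Price}; {OfficeID, Price}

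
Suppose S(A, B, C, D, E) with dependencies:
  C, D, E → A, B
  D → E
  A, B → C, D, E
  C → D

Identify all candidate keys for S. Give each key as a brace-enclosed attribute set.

{A, B}, {C}

{C} is a candidate key since {C}⁺ = {A, B, C, D, E} covers every attribute.
{A, B} is a candidate key since {A, B}⁺ = {A, B, C, D, E} covers every attribute.
No proper subset of any of these is a key, and no other minimal superkey exists.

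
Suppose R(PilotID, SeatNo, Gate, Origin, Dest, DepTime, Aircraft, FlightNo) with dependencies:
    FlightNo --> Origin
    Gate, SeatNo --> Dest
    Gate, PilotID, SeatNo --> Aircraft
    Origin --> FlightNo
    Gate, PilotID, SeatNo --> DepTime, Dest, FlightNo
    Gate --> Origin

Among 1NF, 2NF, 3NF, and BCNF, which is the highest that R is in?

Candidate key: {Gate, PilotID, SeatNo}. Prime attributes: {Gate, PilotID, SeatNo}.
For FlightNo --> Origin we have {FlightNo}⁺ = {FlightNo, Origin}; {FlightNo} is not a superkey, so BCNF fails.
FlightNo --> Origin has non-prime {Origin} on the right and a non-superkey on the left, so 3NF fails.
{Gate} is a proper subset of the key {Gate, PilotID, SeatNo}, and {Gate}⁺ contains the non-prime attributes {FlightNo, Origin} — a partial dependency, so 2NF is violated.

1NF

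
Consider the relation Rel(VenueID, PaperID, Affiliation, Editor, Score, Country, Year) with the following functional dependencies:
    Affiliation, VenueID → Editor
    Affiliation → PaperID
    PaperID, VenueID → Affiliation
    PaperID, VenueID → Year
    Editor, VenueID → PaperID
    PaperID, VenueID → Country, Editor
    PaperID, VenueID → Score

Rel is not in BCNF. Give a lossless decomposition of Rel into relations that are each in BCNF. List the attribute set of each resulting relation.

Candidate keys of the original relation: {Affiliation, VenueID}, {Editor, VenueID}, {PaperID, VenueID}.
{Affiliation, Country, Editor, PaperID, Score, VenueID, Year}: {Affiliation} determines {Affiliation, PaperID} here but is not a superkey — split on Affiliation → PaperID, giving {Affiliation, PaperID} and {Affiliation, Country, Editor, Score, VenueID, Year}.
{Affiliation, PaperID} has no BCNF violation.
{Affiliation, Country, Editor, Score, VenueID, Year} has no BCNF violation.

{Affiliation, Country, Editor, Score, VenueID, Year}; {Affiliation, PaperID}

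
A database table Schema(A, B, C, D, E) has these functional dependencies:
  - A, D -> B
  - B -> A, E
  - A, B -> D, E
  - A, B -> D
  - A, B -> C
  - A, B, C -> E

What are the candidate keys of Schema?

{A, D}, {B}

{B} is a candidate key since {B}⁺ = {A, B, C, D, E} covers every attribute.
{A, D} is a candidate key since {A, D}⁺ = {A, B, C, D, E} covers every attribute.
These are minimal and exhaustive — every other superkey contains one of them.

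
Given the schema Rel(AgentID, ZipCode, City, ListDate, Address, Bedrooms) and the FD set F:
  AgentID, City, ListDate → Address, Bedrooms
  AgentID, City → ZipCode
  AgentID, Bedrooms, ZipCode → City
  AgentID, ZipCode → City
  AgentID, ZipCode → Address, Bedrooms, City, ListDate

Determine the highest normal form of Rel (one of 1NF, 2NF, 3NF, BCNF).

BCNF

Candidate keys: {AgentID, City}, {AgentID, ZipCode}. Prime attributes: {AgentID, City, ZipCode}.
Every FD has a superkey on the left, so the relation is in BCNF.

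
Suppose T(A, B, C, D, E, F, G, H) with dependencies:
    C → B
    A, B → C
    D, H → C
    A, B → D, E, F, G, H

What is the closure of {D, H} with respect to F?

Start with {D, H}.
D, H → C applies; add {C} → now {C, D, H}.
C → B applies; add {B} → now {B, C, D, H}.
No further FD applies.

{B, C, D, H}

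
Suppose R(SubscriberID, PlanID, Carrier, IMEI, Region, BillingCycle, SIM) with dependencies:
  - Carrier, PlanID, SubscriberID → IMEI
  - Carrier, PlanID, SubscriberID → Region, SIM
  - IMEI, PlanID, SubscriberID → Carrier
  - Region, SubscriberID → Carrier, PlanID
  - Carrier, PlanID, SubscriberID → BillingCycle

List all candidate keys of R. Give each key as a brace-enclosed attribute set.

{Carrier, PlanID, SubscriberID}, {IMEI, PlanID, SubscriberID}, {Region, SubscriberID}

Attributes never on any right-hand side: {SubscriberID} — every candidate key must contain it.
{Region, SubscriberID}⁺ = {BillingCycle, Carrier, IMEI, PlanID, Region, SIM, SubscriberID} — all of the relation — so {Region, SubscriberID} is a candidate key.
{Carrier, PlanID, SubscriberID}⁺ = {BillingCycle, Carrier, IMEI, PlanID, Region, SIM, SubscriberID} — all of the relation — so {Carrier, PlanID, SubscriberID} is a candidate key.
{IMEI, PlanID, SubscriberID}⁺ = {BillingCycle, Carrier, IMEI, PlanID, Region, SIM, SubscriberID} — all of the relation — so {IMEI, PlanID, SubscriberID} is a candidate key.
Any other superkey properly contains one of these, so there are no further candidate keys.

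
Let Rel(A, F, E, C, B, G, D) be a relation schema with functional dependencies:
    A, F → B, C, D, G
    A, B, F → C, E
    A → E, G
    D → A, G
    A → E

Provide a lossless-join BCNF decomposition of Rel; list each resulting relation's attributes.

{A, D}; {A, E, G}; {B, C, D, F}

Candidate keys of the original relation: {A, F}, {D, F}.
{A, B, C, D, E, F, G}: {A} determines {A, E, G} here but is not a superkey — split on A → E, G, giving {A, E, G} and {A, B, C, D, F}.
{A, E, G} is in BCNF.
{A, B, C, D, F}: {D} determines {A, D} here but is not a superkey — split on D → A, giving {A, D} and {B, C, D, F}.
{A, D} is in BCNF.
{B, C, D, F} is in BCNF.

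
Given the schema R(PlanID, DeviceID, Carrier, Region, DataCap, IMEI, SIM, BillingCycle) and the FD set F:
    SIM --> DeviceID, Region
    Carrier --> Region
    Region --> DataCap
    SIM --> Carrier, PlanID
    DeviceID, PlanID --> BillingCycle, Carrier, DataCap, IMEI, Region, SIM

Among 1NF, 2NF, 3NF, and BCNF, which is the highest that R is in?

Candidate keys: {DeviceID, PlanID}, {SIM}. Prime attributes: {DeviceID, PlanID, SIM}.
Carrier --> Region: {Carrier}⁺ = {Carrier, DataCap, Region}, which is not all of the attributes, so the left side is not a superkey — BCNF is violated.
Because {Region} is non-prime and the left side of Carrier --> Region is not a superkey, the relation is not in 3NF.
No proper subset of a key has a non-prime attribute in its closure, so there is no partial dependency; 2NF holds.

2NF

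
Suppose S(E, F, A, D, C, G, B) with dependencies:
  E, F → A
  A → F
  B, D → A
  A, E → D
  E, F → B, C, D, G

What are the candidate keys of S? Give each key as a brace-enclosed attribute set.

{A, E}, {B, D, E}, {E, F}

Attributes never on any right-hand side: {E} — every candidate key must contain it.
Closure of {A, E} is {A, B, C, D, E, F, G}, the whole schema; {A, E} is a candidate key.
Closure of {E, F} is {A, B, C, D, E, F, G}, the whole schema; {E, F} is a candidate key.
Closure of {B, D, E} is {A, B, C, D, E, F, G}, the whole schema; {B, D, E} is a candidate key.
Any other superkey properly contains one of these, so there are no further candidate keys.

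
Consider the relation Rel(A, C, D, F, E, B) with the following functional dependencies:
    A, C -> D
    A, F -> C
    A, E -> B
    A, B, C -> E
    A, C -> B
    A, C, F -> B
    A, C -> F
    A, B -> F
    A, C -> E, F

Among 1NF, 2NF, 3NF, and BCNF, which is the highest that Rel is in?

BCNF

Candidate keys: {A, B}, {A, C}, {A, E}, {A, F}. Prime attributes: {A, B, C, E, F}.
Each dependency's left side is a superkey — BCNF holds.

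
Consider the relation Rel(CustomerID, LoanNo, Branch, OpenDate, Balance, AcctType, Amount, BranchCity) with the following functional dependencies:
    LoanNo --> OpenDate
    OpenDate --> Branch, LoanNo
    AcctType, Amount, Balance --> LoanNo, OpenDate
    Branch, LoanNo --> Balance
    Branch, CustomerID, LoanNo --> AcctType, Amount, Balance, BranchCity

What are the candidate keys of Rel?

{CustomerID} never appears on the right of any FD, so every key must include it.
{CustomerID, LoanNo}⁺ = {AcctType, Amount, Balance, Branch, BranchCity, CustomerID, LoanNo, OpenDate} — all of the relation — so {CustomerID, LoanNo} is a candidate key.
{CustomerID, OpenDate}⁺ = {AcctType, Amount, Balance, Branch, BranchCity, CustomerID, LoanNo, OpenDate} — all of the relation — so {CustomerID, OpenDate} is a candidate key.
{AcctType, Amount, Balance, CustomerID}⁺ = {AcctType, Amount, Balance, Branch, BranchCity, CustomerID, LoanNo, OpenDate} — all of the relation — so {AcctType, Amount, Balance, CustomerID} is a candidate key.
Any other superkey properly contains one of these, so there are no further candidate keys.

{AcctType, Amount, Balance, CustomerID}, {CustomerID, LoanNo}, {CustomerID, OpenDate}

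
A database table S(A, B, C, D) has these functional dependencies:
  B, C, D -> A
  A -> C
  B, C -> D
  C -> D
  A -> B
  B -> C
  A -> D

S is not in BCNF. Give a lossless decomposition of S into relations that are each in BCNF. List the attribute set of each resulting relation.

{A, B, C}; {C, D}

Candidate keys of the original relation: {A}, {B}.
Within {A, B, C, D}: {C}⁺ ∩ {A, B, C, D} = {C, D}, not the whole set, so C -> D violates BCNF; decompose into {C, D} and {A, B, C}.
{C, D} is in BCNF.
{A, B, C} is in BCNF.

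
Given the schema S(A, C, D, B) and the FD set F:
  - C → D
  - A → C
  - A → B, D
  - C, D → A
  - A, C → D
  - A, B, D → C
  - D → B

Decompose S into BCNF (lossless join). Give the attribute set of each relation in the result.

Candidate keys of the original relation: {A}, {C}.
{A, B, C, D}: {D} determines {B, D} here but is not a superkey — split on D → B, giving {B, D} and {A, C, D}.
{B, D} is in BCNF.
{A, C, D} is in BCNF.

{A, C, D}; {B, D}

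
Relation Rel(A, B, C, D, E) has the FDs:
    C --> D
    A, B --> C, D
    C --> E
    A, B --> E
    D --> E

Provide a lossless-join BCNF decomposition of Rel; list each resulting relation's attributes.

Candidate key of the original relation: {A, B}.
In {A, B, C, D, E}, {C} is not a superkey ({C}⁺ restricted to this set is {C, D, E}), so split on C --> D, E into {C, D, E} and {A, B, C}.
In {C, D, E}, {D} is not a superkey ({D}⁺ restricted to this set is {D, E}), so split on D --> E into {D, E} and {C, D}.
{D, E} has no BCNF violation.
{C, D} has no BCNF violation.
{A, B, C} has no BCNF violation.

{A, B, C}; {C, D}; {D, E}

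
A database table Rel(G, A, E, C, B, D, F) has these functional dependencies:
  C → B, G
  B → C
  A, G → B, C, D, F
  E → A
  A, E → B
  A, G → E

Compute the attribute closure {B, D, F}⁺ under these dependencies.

{B, C, D, F, G}

Start with {B, D, F}.
B → C applies; add {C} → now {B, C, D, F}.
C → B, G applies; add {G} → now {B, C, D, F, G}.
No further FD applies.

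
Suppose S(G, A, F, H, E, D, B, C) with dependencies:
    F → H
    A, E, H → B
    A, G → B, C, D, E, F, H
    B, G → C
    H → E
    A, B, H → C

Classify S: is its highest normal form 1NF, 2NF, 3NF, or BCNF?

Candidate key: {A, G}. Prime attributes: {A, G}.
F → H breaks BCNF: {F}⁺ = {E, F, H}, so {F} is not a superkey.
Because {H} is non-prime and the left side of F → H is not a superkey, the relation is not in 3NF.
No proper subset of a key has a non-prime attribute in its closure, so there is no partial dependency; 2NF holds.

2NF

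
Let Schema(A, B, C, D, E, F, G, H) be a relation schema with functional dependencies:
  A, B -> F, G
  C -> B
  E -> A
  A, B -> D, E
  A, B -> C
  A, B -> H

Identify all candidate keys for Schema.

{A, B}⁺ = {A, B, C, D, E, F, G, H} — all of the relation — so {A, B} is a candidate key.
{A, C}⁺ = {A, B, C, D, E, F, G, H} — all of the relation — so {A, C} is a candidate key.
{B, E}⁺ = {A, B, C, D, E, F, G, H} — all of the relation — so {B, E} is a candidate key.
{C, E}⁺ = {A, B, C, D, E, F, G, H} — all of the relation — so {C, E} is a candidate key.
Any other superkey properly contains one of these, so there are no further candidate keys.

{A, B}, {A, C}, {B, E}, {C, E}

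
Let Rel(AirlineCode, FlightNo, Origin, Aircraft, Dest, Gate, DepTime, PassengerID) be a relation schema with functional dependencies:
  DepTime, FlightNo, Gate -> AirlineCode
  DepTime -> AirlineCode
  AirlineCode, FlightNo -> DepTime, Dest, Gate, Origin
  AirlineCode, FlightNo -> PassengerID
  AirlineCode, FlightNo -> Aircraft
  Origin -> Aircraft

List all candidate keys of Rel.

{FlightNo} never appears on the right of any FD, so every key must include it.
{AirlineCode, FlightNo}⁺ = {Aircraft, AirlineCode, DepTime, Dest, FlightNo, Gate, Origin, PassengerID}, which is every attribute, so {AirlineCode, FlightNo} is a candidate key.
{DepTime, FlightNo}⁺ = {Aircraft, AirlineCode, DepTime, Dest, FlightNo, Gate, Origin, PassengerID}, which is every attribute, so {DepTime, FlightNo} is a candidate key.
These are minimal and exhaustive — every other superkey contains one of them.

{AirlineCode, FlightNo}, {DepTime, FlightNo}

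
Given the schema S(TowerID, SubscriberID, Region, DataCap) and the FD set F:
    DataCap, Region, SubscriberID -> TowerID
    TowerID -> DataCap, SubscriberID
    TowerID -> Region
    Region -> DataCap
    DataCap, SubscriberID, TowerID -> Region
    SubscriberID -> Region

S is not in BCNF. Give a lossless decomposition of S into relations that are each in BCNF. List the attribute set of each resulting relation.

Candidate keys of the original relation: {SubscriberID}, {TowerID}.
In {DataCap, Region, SubscriberID, TowerID}, {Region} is not a superkey ({Region}⁺ restricted to this set is {DataCap, Region}), so split on Region -> DataCap into {DataCap, Region} and {Region, SubscriberID, TowerID}.
{DataCap, Region} is in BCNF.
{Region, SubscriberID, TowerID} is in BCNF.

{DataCap, Region}; {Region, SubscriberID, TowerID}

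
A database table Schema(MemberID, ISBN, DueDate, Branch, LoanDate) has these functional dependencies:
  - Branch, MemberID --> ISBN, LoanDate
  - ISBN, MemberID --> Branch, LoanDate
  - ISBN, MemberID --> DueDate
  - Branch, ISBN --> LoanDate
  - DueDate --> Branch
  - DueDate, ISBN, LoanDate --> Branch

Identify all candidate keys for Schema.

Attributes never on any right-hand side: {MemberID} — every candidate key must contain it.
{Branch, MemberID}⁺ = {Branch, DueDate, ISBN, LoanDate, MemberID}, which is every attribute, so {Branch, MemberID} is a candidate key.
{DueDate, MemberID}⁺ = {Branch, DueDate, ISBN, LoanDate, MemberID}, which is every attribute, so {DueDate, MemberID} is a candidate key.
{ISBN, MemberID}⁺ = {Branch, DueDate, ISBN, LoanDate, MemberID}, which is every attribute, so {ISBN, MemberID} is a candidate key.
No proper subset of any of these is a key, and no other minimal superkey exists.

{Branch, MemberID}, {DueDate, MemberID}, {ISBN, MemberID}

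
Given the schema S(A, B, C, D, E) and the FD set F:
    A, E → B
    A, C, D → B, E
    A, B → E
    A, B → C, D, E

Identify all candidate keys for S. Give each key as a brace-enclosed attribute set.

{A, B}, {A, C, D}, {A, E}

Attributes never on any right-hand side: {A} — every candidate key must contain it.
{A, B}⁺ = {A, B, C, D, E} — all of the relation — so {A, B} is a candidate key.
{A, E}⁺ = {A, B, C, D, E} — all of the relation — so {A, E} is a candidate key.
{A, C, D}⁺ = {A, B, C, D, E} — all of the relation — so {A, C, D} is a candidate key.
No proper subset of any of these is a key, and no other minimal superkey exists.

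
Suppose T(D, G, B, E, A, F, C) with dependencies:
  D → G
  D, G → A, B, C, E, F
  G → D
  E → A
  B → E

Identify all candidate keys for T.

{D}⁺ = {A, B, C, D, E, F, G}, which is every attribute, so {D} is a candidate key.
{G}⁺ = {A, B, C, D, E, F, G}, which is every attribute, so {G} is a candidate key.
These are minimal and exhaustive — every other superkey contains one of them.

{D}, {G}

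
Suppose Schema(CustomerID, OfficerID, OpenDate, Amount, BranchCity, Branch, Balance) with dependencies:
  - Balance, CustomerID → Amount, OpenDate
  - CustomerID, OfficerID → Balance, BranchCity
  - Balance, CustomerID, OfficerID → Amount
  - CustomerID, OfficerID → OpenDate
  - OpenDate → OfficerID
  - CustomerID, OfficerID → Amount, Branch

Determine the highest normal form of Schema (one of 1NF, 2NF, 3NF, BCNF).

Candidate keys: {Balance, CustomerID}, {CustomerID, OfficerID}, {CustomerID, OpenDate}. Prime attributes: {Balance, CustomerID, OfficerID, OpenDate}.
OpenDate → OfficerID breaks BCNF: {OpenDate}⁺ = {OfficerID, OpenDate}, so {OpenDate} is not a superkey.
But every attribute on its right side ({OfficerID}) is prime, and the same holds for every other non-superkey FD, so 3NF still holds.

3NF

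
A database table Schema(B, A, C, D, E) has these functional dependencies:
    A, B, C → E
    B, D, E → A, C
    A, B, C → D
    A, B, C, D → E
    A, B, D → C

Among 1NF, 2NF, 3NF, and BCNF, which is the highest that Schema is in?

BCNF

Candidate keys: {A, B, C}, {A, B, D}, {B, D, E}. Prime attributes: {A, B, C, D, E}.
The left-hand side of every FD is a superkey, so BCNF is satisfied.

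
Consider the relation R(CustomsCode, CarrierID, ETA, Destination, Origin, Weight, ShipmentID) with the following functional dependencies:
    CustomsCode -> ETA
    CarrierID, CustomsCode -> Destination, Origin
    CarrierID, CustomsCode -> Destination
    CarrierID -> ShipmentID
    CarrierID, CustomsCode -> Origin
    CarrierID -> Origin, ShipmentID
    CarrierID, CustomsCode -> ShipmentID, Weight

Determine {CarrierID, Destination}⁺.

Start with {CarrierID, Destination}.
CarrierID -> ShipmentID applies; add {ShipmentID} → now {CarrierID, Destination, ShipmentID}.
CarrierID -> Origin, ShipmentID applies; add {Origin} → now {CarrierID, Destination, Origin, ShipmentID}.
No further FD applies.

{CarrierID, Destination, Origin, ShipmentID}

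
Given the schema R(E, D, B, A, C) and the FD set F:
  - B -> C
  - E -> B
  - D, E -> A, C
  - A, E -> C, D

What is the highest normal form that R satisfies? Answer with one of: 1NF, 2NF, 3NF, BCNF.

1NF

Candidate keys: {A, E}, {D, E}. Prime attributes: {A, D, E}.
B -> C: {B}⁺ = {B, C}, which is not all of the attributes, so the left side is not a superkey — BCNF is violated.
B -> C has non-prime {C} on the right and a non-superkey on the left, so 3NF fails.
The proper key subset {E} of {A, E} determines non-prime {B, C}, so the relation is not even in 2NF.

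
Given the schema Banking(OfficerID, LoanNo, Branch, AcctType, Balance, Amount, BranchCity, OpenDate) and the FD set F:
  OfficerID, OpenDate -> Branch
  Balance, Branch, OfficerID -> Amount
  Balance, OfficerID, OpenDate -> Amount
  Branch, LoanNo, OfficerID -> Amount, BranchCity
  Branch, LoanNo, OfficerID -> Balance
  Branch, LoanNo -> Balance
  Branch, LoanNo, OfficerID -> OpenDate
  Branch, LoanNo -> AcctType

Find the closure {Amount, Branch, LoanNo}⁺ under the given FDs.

{AcctType, Amount, Balance, Branch, LoanNo}

Start with {Amount, Branch, LoanNo}.
Branch, LoanNo -> Balance applies; add {Balance} → now {Amount, Balance, Branch, LoanNo}.
Branch, LoanNo -> AcctType applies; add {AcctType} → now {AcctType, Amount, Balance, Branch, LoanNo}.
No further FD applies.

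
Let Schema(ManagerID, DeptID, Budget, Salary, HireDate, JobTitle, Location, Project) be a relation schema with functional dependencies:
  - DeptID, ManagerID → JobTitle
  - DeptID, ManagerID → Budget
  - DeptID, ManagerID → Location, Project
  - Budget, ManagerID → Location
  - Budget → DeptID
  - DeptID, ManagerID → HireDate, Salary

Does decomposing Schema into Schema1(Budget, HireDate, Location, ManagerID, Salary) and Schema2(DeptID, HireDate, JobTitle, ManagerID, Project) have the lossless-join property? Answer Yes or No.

The shared attributes are {HireDate, ManagerID} and {HireDate, ManagerID}⁺ = {HireDate, ManagerID}.
Neither Schema1 nor Schema2 is contained in that closure, so the decomposition is lossy.

No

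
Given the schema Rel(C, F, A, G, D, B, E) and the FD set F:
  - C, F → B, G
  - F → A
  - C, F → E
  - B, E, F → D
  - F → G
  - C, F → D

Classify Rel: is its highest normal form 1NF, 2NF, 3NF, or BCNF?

Candidate key: {C, F}. Prime attributes: {C, F}.
F → A breaks BCNF: {F}⁺ = {A, F, G}, so {F} is not a superkey.
Because {A} is non-prime and the left side of F → A is not a superkey, the relation is not in 3NF.
The proper key subset {F} of {C, F} determines non-prime {A, G}, so the relation is not even in 2NF.

1NF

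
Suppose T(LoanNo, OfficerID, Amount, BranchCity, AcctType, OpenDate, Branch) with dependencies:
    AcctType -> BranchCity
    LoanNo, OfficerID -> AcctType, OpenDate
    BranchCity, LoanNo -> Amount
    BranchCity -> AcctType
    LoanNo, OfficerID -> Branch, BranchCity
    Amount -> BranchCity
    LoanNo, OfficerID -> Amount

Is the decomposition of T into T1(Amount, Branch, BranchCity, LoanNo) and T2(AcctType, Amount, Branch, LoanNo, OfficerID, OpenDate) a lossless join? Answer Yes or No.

Yes

T1 ∩ T2 = {Amount, Branch, LoanNo}; its closure under F is {AcctType, Amount, Branch, BranchCity, LoanNo}.
Since T1 ⊆ {AcctType, Amount, Branch, BranchCity, LoanNo}, the intersection is a superkey of T1; the decomposition is lossless.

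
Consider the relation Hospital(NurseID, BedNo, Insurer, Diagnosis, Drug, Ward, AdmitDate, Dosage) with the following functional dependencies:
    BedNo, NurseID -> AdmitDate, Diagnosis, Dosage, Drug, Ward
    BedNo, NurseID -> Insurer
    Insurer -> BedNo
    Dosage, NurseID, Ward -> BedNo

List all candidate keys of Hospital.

Attributes never on any right-hand side: {NurseID} — every candidate key must contain it.
{BedNo, NurseID}⁺ = {AdmitDate, BedNo, Diagnosis, Dosage, Drug, Insurer, NurseID, Ward}, which is every attribute, so {BedNo, NurseID} is a candidate key.
{Insurer, NurseID}⁺ = {AdmitDate, BedNo, Diagnosis, Dosage, Drug, Insurer, NurseID, Ward}, which is every attribute, so {Insurer, NurseID} is a candidate key.
{Dosage, NurseID, Ward}⁺ = {AdmitDate, BedNo, Diagnosis, Dosage, Drug, Insurer, NurseID, Ward}, which is every attribute, so {Dosage, NurseID, Ward} is a candidate key.
These are minimal and exhaustive — every other superkey contains one of them.

{BedNo, NurseID}, {Dosage, NurseID, Ward}, {Insurer, NurseID}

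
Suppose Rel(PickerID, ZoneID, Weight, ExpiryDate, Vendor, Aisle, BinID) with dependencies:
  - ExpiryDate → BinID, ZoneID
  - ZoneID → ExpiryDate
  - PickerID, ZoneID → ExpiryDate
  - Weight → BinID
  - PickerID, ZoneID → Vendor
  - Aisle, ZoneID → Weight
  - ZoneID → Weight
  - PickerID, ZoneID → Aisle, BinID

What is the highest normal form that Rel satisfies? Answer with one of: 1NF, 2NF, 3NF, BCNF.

1NF

Candidate keys: {ExpiryDate, PickerID}, {PickerID, ZoneID}. Prime attributes: {ExpiryDate, PickerID, ZoneID}.
For ExpiryDate → BinID, ZoneID we have {ExpiryDate}⁺ = {BinID, ExpiryDate, Weight, ZoneID}; {ExpiryDate} is not a superkey, so BCNF fails.
ExpiryDate → BinID, ZoneID has non-prime {BinID} on the right and a non-superkey on the left, so 3NF fails.
The proper key subset {ExpiryDate} of {ExpiryDate, PickerID} determines non-prime {BinID, Weight}, so the relation is not even in 2NF.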